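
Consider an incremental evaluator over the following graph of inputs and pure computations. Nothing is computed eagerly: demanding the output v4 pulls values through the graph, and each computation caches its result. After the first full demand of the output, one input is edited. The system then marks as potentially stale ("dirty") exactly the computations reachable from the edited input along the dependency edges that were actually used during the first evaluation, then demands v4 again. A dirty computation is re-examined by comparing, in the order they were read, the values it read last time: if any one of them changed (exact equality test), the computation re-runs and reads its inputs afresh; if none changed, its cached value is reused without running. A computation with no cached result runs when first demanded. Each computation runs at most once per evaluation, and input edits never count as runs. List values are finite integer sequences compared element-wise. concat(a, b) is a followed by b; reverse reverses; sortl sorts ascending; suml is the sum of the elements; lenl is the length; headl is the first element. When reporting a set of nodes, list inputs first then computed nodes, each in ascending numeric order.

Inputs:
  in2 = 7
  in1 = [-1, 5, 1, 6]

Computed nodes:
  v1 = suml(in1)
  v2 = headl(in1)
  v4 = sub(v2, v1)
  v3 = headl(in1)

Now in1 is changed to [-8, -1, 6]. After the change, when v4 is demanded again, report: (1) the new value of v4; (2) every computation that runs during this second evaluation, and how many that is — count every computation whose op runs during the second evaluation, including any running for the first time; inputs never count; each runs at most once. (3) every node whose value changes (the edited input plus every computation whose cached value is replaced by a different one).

Initial pass — values computed on the first demand:
  v1 = suml([-1, 5, 1, 6]) = 11
  v2 = headl([-1, 5, 1, 6]) = -1
  v4 = sub(-1, 11) = -12

Second demand — change propagation:
  v1: re-runs because in1 [-1, 5, 1, 6]->[-8, -1, 6]; new result -3.
  v2: re-runs because in1 [-1, 5, 1, 6]->[-8, -1, 6]; new result -8.
  v4: re-runs because v2 -1->-8; v1 11->-3; new result -5.

v4 now evaluates to -5.
Run set: v1, v2, v4 (3 run).
Changed values: in1, v1, v2, v4.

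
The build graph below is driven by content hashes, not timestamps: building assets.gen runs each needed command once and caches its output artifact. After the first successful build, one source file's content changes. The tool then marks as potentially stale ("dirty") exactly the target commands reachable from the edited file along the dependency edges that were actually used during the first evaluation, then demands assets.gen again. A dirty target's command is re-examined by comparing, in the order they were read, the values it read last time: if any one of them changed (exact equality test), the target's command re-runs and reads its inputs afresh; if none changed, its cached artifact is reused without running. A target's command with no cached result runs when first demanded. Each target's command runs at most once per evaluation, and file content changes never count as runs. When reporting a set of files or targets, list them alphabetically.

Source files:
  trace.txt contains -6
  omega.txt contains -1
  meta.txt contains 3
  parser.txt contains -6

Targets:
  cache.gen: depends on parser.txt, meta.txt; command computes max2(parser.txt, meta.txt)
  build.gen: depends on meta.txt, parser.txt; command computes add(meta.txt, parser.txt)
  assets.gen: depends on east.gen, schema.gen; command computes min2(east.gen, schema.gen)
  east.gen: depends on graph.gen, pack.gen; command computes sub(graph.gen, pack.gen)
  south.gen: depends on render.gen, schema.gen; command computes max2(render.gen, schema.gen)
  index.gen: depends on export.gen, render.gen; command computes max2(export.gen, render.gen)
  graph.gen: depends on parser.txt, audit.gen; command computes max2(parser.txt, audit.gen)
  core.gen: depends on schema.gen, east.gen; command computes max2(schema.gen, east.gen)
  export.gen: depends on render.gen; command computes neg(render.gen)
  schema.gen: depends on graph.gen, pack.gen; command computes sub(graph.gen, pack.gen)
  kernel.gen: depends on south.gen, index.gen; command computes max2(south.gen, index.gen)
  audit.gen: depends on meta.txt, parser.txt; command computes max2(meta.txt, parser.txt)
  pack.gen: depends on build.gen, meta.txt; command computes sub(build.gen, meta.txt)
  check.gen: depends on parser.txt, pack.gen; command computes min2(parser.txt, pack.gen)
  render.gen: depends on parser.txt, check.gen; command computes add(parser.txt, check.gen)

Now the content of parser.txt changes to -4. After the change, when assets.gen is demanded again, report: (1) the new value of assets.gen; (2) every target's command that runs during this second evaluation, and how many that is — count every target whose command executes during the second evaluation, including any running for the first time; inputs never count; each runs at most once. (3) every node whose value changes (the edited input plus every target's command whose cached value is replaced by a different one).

assets.gen now evaluates to 7.
Run set: assets.gen, audit.gen, build.gen, east.gen, graph.gen, pack.gen, schema.gen (7 run).
Changed values: assets.gen, build.gen, east.gen, pack.gen, parser.txt, schema.gen.

Initial pass — values computed on the first demand:
  audit.gen = max2(3, -6) = 3
  build.gen = add(3, -6) = -3
  graph.gen = max2(-6, 3) = 3
  pack.gen = sub(-3, 3) = -6
  east.gen = sub(3, -6) = 9
  schema.gen = sub(3, -6) = 9
  assets.gen = min2(9, 9) = 9

Second demand — change propagation:
  audit.gen: re-runs because parser.txt -6->-4; new result 3 (unchanged).
  build.gen: re-runs because parser.txt -6->-4; new result -1.
  graph.gen: re-runs because parser.txt -6->-4; new result 3 (unchanged).
  pack.gen: re-runs because build.gen -3->-1; new result -4.
  east.gen: re-runs because pack.gen -6->-4; new result 7.
  schema.gen: re-runs because pack.gen -6->-4; new result 7.
  assets.gen: re-runs because east.gen 9->7; schema.gen 9->7; new result 7.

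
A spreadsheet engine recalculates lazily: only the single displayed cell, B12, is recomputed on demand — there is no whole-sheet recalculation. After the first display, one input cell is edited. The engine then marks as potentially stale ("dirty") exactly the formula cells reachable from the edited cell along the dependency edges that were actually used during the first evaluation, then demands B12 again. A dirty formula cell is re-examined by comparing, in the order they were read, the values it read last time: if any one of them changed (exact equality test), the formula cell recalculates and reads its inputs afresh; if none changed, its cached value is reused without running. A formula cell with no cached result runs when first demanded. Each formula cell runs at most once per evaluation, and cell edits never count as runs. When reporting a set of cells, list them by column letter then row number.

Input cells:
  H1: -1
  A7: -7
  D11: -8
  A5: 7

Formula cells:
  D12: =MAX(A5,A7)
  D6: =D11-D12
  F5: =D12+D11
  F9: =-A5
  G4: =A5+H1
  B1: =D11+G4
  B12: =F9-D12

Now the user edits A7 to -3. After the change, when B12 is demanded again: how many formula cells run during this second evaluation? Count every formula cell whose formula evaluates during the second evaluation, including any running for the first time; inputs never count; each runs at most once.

Formula cells that run: D12 — 1 in total.
Key observation: the change is absorbed at D12 — it re-runs but produces the same value, and the output's value is unchanged.

First evaluation (everything demanded from the output):
  D12 = MAX(7, -7) = 7
  F9 = -(7) = -7
  B12 = -7 - 7 = -14

Propagation after the edit:
  D12: runs — A7 -7->-3; result 7 (same value as before).
  B12: checked — values it read are unchanged (F9 unchanged, D12 unchanged); reused cached -14 without running.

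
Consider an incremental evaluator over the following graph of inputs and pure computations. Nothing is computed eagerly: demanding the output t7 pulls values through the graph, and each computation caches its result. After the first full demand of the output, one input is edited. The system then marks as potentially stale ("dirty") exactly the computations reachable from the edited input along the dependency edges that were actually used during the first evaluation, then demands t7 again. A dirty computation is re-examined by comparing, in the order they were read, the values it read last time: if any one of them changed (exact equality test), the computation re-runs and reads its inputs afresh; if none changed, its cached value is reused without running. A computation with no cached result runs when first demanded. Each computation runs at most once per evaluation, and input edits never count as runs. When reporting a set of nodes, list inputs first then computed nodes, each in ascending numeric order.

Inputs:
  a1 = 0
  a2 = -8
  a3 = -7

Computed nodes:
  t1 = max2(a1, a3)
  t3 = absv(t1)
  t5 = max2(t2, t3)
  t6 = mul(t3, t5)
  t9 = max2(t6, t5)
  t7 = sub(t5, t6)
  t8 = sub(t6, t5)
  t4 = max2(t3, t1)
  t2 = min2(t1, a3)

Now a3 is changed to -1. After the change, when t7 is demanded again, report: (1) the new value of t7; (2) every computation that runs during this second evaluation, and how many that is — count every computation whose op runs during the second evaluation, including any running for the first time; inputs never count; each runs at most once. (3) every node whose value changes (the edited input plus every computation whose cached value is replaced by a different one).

t7 now evaluates to 0.
Run set: t1, t2, t5 (3 run).
Changed values: a3, t2.
The important point: at t3 every value read last time is unchanged, so the dirty flag clears without a run.

Initial pass — values computed on the first demand:
  t1 = max2(0, -7) = 0
  t2 = min2(0, -7) = -7
  t3 = absv(0) = 0
  t5 = max2(-7, 0) = 0
  t6 = mul(0, 0) = 0
  t7 = sub(0, 0) = 0

Second demand — change propagation:
  t1: re-runs because a3 -7->-1; new result 0 (unchanged).
  t2: re-runs because a3 -7->-1; new result -1.
  t3: re-examined; everything it read last time is the same (t1 unchanged) — cache 0 kept, no run.
  t5: re-runs because t2 -7->-1; new result 0 (unchanged).
  t6: re-examined; everything it read last time is the same (t3 unchanged, t5 unchanged) — cache 0 kept, no run.
  t7: re-examined; everything it read last time is the same (t5 unchanged, t6 unchanged) — cache 0 kept, no run.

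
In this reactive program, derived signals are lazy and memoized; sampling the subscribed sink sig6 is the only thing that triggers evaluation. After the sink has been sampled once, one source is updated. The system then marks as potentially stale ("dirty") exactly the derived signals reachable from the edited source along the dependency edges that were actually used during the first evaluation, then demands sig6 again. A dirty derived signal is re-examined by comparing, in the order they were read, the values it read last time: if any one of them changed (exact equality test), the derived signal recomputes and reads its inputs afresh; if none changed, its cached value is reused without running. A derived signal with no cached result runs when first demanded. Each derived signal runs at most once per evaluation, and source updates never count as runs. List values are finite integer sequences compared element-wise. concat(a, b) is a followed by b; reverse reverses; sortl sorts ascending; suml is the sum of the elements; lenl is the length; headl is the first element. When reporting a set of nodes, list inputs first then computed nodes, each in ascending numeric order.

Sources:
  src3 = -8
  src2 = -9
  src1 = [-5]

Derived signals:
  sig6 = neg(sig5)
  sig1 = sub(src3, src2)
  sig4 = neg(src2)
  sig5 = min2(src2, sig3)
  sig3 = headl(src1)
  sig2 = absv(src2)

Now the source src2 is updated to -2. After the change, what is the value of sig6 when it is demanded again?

Demanding sig6 again yields 5.

First demand of the output computes:
  sig3 = headl([-5]) = -5
  sig5 = min2(-9, -5) = -9
  sig6 = neg(-9) = 9

After the edit, cleaning proceeds:
  sig5: a read changed (src2 -9->-2) — executes, giving -5.
  sig6: a read changed (sig5 -9->-5) — executes, giving 5.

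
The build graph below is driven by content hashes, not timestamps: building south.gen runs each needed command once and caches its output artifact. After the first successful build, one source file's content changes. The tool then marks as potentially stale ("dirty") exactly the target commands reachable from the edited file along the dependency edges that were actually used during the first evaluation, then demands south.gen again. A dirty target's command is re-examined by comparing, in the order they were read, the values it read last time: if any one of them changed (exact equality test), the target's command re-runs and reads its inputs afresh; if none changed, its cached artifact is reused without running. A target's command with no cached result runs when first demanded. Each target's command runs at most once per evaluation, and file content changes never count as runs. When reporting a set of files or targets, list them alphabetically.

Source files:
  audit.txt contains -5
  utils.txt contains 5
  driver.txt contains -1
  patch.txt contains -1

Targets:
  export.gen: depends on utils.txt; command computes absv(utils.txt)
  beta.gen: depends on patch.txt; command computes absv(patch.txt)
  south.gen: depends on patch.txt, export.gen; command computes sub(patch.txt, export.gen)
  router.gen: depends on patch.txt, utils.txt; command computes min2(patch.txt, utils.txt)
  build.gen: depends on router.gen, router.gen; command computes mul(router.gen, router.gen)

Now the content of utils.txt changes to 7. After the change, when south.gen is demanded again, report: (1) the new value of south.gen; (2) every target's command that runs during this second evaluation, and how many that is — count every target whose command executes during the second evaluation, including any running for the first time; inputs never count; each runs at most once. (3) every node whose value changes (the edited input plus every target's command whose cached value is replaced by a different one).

Initial pass — values computed on the first demand:
  export.gen = absv(5) = 5
  south.gen = sub(-1, 5) = -6

Second demand — change propagation:
  export.gen: re-runs because utils.txt 5->7; new result 7.
  south.gen: re-runs because export.gen 5->7; new result -8.

south.gen now evaluates to -8.
Run set: export.gen, south.gen (2 run).
Changed values: export.gen, south.gen, utils.txt.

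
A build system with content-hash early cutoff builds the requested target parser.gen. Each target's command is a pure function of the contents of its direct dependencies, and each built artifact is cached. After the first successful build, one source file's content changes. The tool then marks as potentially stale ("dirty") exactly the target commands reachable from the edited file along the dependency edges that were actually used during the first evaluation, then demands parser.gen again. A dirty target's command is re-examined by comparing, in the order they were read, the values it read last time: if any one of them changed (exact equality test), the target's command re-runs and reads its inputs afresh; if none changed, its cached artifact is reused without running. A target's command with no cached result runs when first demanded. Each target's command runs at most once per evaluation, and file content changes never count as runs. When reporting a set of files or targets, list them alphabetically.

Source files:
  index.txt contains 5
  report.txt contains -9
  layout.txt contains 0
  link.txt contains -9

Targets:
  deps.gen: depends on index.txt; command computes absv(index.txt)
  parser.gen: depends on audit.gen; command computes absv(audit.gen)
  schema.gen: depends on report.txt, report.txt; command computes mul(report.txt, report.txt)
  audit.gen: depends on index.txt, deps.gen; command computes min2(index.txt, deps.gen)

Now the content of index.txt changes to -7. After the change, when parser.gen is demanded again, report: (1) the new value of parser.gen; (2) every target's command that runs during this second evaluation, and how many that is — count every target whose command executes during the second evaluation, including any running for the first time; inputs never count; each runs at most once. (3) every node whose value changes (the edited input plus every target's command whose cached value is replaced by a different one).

New value of parser.gen: 7.
Target commands that run: audit.gen, deps.gen, parser.gen — 3 in total.
Values that change: audit.gen, deps.gen, index.txt, parser.gen.

First evaluation (everything demanded from the output):
  deps.gen = absv(5) = 5
  audit.gen = min2(5, 5) = 5
  parser.gen = absv(5) = 5

Propagation after the edit:
  deps.gen: runs — index.txt 5->-7; result 7.
  audit.gen: runs — index.txt 5->-7; deps.gen 5->7; result -7.
  parser.gen: runs — audit.gen 5->-7; result 7.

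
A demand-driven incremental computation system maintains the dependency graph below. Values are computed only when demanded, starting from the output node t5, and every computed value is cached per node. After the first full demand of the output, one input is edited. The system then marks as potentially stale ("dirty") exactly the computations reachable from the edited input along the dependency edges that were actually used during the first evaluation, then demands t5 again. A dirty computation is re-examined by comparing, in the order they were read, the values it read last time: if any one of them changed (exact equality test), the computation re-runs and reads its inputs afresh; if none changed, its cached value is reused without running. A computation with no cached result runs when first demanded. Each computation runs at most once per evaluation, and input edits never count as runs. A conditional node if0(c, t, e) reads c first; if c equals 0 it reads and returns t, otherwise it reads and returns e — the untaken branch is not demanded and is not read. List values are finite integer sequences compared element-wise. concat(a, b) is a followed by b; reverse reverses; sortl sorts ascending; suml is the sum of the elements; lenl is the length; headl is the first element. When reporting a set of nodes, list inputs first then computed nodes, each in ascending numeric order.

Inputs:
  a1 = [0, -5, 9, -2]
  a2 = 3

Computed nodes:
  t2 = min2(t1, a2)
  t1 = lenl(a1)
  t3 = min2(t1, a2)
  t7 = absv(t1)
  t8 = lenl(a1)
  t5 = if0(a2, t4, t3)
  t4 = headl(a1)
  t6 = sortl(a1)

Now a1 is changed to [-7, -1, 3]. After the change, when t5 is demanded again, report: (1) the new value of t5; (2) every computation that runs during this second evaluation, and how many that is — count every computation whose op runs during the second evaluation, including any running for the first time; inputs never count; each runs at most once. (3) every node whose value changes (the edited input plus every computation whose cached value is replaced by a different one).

First evaluation (everything demanded from the output):
  t1 = lenl([0, -5, 9, -2]) = 4
  t3 = min2(4, 3) = 3
  t5 = if0(a2=3 -> else branch t3) = 3

Propagation after the edit:
  t1: runs — a1 [0, -5, 9, -2]->[-7, -1, 3]; result 3.
  t3: runs — t1 4->3; result 3 (same value as before).
  t5: checked — values it read are unchanged (a2 unchanged, t3 unchanged); reused cached 3 without running.

Key observation: the change is absorbed at t3 — it re-runs but produces the same value, and the output's value is unchanged.

New value of t5: 3.
Computations that run: t1, t3 — 2 in total.
Values that change: a1, t1.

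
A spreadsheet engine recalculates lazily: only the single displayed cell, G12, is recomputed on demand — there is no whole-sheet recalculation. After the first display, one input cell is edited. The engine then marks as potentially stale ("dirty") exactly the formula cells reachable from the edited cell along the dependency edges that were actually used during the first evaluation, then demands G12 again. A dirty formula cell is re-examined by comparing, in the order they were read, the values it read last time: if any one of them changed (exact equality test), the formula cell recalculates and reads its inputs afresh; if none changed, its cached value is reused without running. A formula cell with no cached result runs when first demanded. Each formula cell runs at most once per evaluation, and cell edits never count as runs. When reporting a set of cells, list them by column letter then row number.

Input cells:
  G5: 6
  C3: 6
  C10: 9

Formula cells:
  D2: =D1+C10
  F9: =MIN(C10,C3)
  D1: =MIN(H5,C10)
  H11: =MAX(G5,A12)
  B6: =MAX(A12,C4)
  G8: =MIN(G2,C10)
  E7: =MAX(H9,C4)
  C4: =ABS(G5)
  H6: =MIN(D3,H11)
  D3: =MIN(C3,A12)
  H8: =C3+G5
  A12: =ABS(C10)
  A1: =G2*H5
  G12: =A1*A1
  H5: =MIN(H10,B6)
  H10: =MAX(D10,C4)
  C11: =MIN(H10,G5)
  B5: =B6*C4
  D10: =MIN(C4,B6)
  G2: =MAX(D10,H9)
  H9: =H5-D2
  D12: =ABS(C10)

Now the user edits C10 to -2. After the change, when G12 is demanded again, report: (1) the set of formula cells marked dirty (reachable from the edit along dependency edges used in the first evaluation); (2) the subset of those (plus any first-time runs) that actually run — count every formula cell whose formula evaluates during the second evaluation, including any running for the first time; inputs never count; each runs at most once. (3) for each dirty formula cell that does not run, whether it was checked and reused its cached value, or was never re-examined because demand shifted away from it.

Marked dirty: A1, A12, B6, D1, D2, D10, G2, G12, H5, H9, H10.
Formula cells that run: A1, A12, B6, D1, D2, D10, G2, G12, H5, H9 — 10 in total.
Checked but reused from cache: H10.
Key observation: the cutoff stops propagation at H10 — its inputs' values are unchanged, so it reuses its cache.

First evaluation (everything demanded from the output):
  A12 = ABS(9) = 9
  C4 = ABS(6) = 6
  B6 = MAX(9, 6) = 9
  D10 = MIN(6, 9) = 6
  H10 = MAX(6, 6) = 6
  H5 = MIN(6, 9) = 6
  D1 = MIN(6, 9) = 6
  D2 = 6 + 9 = 15
  H9 = 6 - 15 = -9
  G2 = MAX(6, -9) = 6
  A1 = 6 * 6 = 36
  G12 = 36 * 36 = 1296

Propagation after the edit:
  A12: runs — C10 9->-2; result 2.
  B6: runs — A12 9->2; result 6.
  D10: runs — B6 9->6; result 6 (same value as before).
  H10: checked — values it read are unchanged (D10 unchanged, C4 unchanged); reused cached 6 without running.
  H5: runs — B6 9->6; result 6 (same value as before).
  D1: runs — C10 9->-2; result -2.
  D2: runs — D1 6->-2; C10 9->-2; result -4.
  H9: runs — D2 15->-4; result 10.
  G2: runs — H9 -9->10; result 10.
  A1: runs — G2 6->10; result 60.
  G12: runs — A1 36->60; A1 36->60; result 3600.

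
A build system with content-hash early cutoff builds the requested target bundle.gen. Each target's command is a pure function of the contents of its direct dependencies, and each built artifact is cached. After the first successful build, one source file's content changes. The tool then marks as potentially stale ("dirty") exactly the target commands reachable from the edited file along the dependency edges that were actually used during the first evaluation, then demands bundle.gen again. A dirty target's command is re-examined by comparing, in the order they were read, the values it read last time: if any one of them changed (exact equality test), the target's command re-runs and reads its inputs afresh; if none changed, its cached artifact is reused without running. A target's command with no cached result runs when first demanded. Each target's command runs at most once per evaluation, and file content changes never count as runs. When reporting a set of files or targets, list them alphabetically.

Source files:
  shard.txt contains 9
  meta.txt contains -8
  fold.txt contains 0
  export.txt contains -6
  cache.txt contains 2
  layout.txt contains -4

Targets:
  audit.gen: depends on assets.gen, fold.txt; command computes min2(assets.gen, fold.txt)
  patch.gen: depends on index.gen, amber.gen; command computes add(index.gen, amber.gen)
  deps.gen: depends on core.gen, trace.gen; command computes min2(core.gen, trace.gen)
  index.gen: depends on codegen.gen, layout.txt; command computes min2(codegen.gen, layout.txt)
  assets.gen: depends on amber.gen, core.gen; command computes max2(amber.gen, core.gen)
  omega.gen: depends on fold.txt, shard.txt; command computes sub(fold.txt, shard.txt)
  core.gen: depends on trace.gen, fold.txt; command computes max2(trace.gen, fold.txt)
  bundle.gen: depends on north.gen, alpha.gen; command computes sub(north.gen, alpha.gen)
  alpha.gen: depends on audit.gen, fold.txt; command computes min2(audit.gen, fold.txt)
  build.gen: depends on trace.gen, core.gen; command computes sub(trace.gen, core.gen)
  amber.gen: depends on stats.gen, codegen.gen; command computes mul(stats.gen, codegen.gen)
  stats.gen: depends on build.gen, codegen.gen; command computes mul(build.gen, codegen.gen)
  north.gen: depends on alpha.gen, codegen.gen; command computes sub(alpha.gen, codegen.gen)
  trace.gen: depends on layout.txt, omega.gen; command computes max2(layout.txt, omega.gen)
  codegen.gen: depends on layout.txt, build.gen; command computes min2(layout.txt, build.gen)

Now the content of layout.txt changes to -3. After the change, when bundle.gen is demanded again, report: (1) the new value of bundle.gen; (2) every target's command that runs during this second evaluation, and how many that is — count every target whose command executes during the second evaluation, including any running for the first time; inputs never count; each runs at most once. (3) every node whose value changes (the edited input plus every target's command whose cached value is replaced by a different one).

New value of bundle.gen: 3.
Target commands that run: amber.gen, assets.gen, build.gen, bundle.gen, codegen.gen, core.gen, north.gen, stats.gen, trace.gen — 9 in total.
Values that change: amber.gen, build.gen, bundle.gen, codegen.gen, layout.txt, north.gen, stats.gen, trace.gen.
Key observation: the cutoff stops propagation at audit.gen — its inputs' values are unchanged, so it reuses its cache.

First evaluation (everything demanded from the output):
  omega.gen = sub(0, 9) = -9
  trace.gen = max2(-4, -9) = -4
  core.gen = max2(-4, 0) = 0
  build.gen = sub(-4, 0) = -4
  codegen.gen = min2(-4, -4) = -4
  stats.gen = mul(-4, -4) = 16
  amber.gen = mul(16, -4) = -64
  assets.gen = max2(-64, 0) = 0
  audit.gen = min2(0, 0) = 0
  alpha.gen = min2(0, 0) = 0
  north.gen = sub(0, -4) = 4
  bundle.gen = sub(4, 0) = 4

Propagation after the edit:
  trace.gen: runs — layout.txt -4->-3; result -3.
  core.gen: runs — trace.gen -4->-3; result 0 (same value as before).
  build.gen: runs — trace.gen -4->-3; result -3.
  codegen.gen: runs — layout.txt -4->-3; build.gen -4->-3; result -3.
  stats.gen: runs — build.gen -4->-3; codegen.gen -4->-3; result 9.
  amber.gen: runs — stats.gen 16->9; codegen.gen -4->-3; result -27.
  assets.gen: runs — amber.gen -64->-27; result 0 (same value as before).
  audit.gen: checked — values it read are unchanged (assets.gen unchanged, fold.txt unchanged); reused cached 0 without running.
  alpha.gen: checked — values it read are unchanged (audit.gen unchanged, fold.txt unchanged); reused cached 0 without running.
  north.gen: runs — codegen.gen -4->-3; result 3.
  bundle.gen: runs — north.gen 4->3; result 3.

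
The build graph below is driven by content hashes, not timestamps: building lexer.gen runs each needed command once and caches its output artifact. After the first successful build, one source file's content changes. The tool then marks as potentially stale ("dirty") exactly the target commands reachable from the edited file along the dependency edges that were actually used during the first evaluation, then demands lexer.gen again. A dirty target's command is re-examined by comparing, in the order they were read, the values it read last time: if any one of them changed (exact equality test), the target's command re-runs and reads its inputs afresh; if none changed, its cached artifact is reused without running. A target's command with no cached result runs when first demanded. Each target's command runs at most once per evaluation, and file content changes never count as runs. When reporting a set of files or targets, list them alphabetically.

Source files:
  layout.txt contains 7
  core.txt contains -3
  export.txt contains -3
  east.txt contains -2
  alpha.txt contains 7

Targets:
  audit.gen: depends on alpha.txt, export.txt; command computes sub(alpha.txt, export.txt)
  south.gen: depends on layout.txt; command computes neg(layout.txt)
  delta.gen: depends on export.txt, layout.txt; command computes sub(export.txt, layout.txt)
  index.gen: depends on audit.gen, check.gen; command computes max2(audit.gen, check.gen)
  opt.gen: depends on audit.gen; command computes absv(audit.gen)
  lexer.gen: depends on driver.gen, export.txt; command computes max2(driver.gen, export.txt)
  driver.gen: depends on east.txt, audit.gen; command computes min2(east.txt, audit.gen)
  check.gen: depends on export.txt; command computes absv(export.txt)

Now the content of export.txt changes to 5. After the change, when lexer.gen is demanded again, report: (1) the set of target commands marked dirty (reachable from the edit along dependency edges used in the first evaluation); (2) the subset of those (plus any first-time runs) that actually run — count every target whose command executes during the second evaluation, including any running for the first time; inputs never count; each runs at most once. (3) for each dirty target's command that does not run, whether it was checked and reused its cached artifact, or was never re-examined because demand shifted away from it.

Initial pass — values computed on the first demand:
  audit.gen = sub(7, -3) = 10
  driver.gen = min2(-2, 10) = -2
  lexer.gen = max2(-2, -3) = -2

Second demand — change propagation:
  audit.gen: re-runs because export.txt -3->5; new result 2.
  driver.gen: re-runs because audit.gen 10->2; new result -2 (unchanged).
  lexer.gen: re-runs because export.txt -3->5; new result 5.

Dirty set: audit.gen, driver.gen, lexer.gen.
Run set: audit.gen, driver.gen, lexer.gen (3 run).
All dirty target commands ended up running.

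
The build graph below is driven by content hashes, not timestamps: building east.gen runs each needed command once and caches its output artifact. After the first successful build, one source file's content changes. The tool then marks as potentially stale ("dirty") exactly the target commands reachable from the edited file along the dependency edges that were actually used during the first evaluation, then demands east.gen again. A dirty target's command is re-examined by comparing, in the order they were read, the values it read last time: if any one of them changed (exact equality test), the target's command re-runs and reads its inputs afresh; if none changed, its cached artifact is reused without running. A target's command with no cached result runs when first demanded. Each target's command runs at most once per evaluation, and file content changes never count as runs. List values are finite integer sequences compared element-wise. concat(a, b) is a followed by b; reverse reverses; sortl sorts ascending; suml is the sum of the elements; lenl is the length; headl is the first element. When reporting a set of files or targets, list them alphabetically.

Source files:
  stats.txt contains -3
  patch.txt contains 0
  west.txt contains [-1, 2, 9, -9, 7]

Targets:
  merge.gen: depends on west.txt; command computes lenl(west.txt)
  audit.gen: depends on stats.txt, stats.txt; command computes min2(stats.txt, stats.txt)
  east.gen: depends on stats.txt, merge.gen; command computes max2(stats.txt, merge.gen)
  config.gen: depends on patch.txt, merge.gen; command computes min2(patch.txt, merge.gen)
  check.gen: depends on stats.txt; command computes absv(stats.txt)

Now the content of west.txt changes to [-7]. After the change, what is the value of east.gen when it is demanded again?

east.gen now evaluates to 1.

Initial pass — values computed on the first demand:
  merge.gen = lenl([-1, 2, 9, -9, 7]) = 5
  east.gen = max2(-3, 5) = 5

Second demand — change propagation:
  merge.gen: re-runs because west.txt [-1, 2, 9, -9, 7]->[-7]; new result 1.
  east.gen: re-runs because merge.gen 5->1; new result 1.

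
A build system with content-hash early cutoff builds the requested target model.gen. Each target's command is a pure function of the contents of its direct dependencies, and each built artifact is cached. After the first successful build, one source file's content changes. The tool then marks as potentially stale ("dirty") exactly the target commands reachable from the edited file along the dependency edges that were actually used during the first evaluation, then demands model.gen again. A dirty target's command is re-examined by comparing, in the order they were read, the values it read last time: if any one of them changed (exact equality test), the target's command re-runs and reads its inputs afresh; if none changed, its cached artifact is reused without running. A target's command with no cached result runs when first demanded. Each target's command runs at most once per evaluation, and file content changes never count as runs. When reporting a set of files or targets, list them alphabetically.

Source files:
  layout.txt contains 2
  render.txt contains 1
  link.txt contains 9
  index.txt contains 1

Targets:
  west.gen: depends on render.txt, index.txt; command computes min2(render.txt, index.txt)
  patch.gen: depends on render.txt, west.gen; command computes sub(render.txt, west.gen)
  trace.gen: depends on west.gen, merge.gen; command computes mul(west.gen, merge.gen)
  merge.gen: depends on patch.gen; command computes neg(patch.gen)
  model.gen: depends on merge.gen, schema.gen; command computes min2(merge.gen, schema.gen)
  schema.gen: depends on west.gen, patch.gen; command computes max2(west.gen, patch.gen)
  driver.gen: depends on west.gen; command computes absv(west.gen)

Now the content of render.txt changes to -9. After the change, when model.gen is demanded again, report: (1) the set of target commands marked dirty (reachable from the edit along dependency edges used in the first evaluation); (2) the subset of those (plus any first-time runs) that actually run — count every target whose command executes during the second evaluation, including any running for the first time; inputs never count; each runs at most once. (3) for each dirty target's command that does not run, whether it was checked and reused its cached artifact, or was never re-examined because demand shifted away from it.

Marked dirty: merge.gen, model.gen, patch.gen, schema.gen, west.gen.
Target commands that run: model.gen, patch.gen, schema.gen, west.gen — 4 in total.
Checked but reused from cache: merge.gen.
Key observation: the cutoff stops propagation at merge.gen — its inputs' values are unchanged, so it reuses its cache.

First evaluation (everything demanded from the output):
  west.gen = min2(1, 1) = 1
  patch.gen = sub(1, 1) = 0
  merge.gen = neg(0) = 0
  schema.gen = max2(1, 0) = 1
  model.gen = min2(0, 1) = 0

Propagation after the edit:
  west.gen: runs — render.txt 1->-9; result -9.
  patch.gen: runs — render.txt 1->-9; west.gen 1->-9; result 0 (same value as before).
  merge.gen: checked — values it read are unchanged (patch.gen unchanged); reused cached 0 without running.
  schema.gen: runs — west.gen 1->-9; result 0.
  model.gen: runs — schema.gen 1->0; result 0 (same value as before).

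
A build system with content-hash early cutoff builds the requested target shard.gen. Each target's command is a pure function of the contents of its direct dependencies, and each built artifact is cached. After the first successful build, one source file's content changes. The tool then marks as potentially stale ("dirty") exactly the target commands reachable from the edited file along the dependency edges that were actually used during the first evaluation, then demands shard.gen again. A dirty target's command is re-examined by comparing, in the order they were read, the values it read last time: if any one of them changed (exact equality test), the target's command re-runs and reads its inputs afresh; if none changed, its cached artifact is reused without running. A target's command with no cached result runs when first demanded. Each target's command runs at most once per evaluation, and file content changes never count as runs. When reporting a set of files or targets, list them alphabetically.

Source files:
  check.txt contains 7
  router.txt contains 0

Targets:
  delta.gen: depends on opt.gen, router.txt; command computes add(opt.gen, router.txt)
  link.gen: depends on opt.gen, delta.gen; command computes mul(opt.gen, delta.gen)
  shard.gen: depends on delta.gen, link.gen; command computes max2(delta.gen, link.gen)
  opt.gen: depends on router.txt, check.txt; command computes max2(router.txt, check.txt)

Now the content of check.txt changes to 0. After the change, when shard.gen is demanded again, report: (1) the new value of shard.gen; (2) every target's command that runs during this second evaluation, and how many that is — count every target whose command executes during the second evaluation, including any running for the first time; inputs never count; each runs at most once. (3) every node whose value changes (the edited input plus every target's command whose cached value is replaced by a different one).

New value of shard.gen: 0.
Target commands that run: delta.gen, link.gen, opt.gen, shard.gen — 4 in total.
Values that change: check.txt, delta.gen, link.gen, opt.gen, shard.gen.

First evaluation (everything demanded from the output):
  opt.gen = max2(0, 7) = 7
  delta.gen = add(7, 0) = 7
  link.gen = mul(7, 7) = 49
  shard.gen = max2(7, 49) = 49

Propagation after the edit:
  opt.gen: runs — check.txt 7->0; result 0.
  delta.gen: runs — opt.gen 7->0; result 0.
  link.gen: runs — opt.gen 7->0; delta.gen 7->0; result 0.
  shard.gen: runs — delta.gen 7->0; link.gen 49->0; result 0.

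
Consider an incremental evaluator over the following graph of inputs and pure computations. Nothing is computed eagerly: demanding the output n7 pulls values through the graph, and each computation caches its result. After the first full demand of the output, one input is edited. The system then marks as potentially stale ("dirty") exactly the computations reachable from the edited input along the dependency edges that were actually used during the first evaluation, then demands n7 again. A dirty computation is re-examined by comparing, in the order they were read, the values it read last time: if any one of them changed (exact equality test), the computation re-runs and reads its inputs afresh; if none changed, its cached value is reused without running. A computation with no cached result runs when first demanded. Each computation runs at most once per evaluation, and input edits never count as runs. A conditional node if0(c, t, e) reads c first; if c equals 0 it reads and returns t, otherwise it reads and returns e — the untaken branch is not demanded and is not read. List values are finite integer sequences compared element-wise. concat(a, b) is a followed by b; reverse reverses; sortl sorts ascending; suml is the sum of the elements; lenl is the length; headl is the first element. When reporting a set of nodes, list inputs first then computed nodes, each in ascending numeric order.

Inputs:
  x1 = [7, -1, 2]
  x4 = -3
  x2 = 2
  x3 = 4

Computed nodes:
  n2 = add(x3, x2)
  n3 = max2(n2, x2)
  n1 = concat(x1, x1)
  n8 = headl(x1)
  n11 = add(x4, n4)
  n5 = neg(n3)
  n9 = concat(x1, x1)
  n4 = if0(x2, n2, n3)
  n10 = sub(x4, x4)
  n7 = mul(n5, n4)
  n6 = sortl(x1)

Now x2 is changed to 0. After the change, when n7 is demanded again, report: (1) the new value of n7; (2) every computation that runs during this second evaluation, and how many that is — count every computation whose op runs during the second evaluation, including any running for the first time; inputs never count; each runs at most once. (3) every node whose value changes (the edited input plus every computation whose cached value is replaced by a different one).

Initial pass — values computed on the first demand:
  n2 = add(4, 2) = 6
  n3 = max2(6, 2) = 6
  n4 = if0(x2=2 -> else branch n3) = 6
  n5 = neg(6) = -6
  n7 = mul(-6, 6) = -36

Second demand — change propagation:
  n2: re-runs because x2 2->0; new result 4.
  n3: re-runs because n2 6->4; x2 2->0; new result 4.
  n4: re-runs because x2 2->0; n3 6->4; new result 4.
  n5: re-runs because n3 6->4; new result -4.
  n7: re-runs because n5 -6->-4; n4 6->4; new result -16.

n7 now evaluates to -16.
Run set: n2, n3, n4, n5, n7 (5 run).
Changed values: x2, n2, n3, n4, n5, n7.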